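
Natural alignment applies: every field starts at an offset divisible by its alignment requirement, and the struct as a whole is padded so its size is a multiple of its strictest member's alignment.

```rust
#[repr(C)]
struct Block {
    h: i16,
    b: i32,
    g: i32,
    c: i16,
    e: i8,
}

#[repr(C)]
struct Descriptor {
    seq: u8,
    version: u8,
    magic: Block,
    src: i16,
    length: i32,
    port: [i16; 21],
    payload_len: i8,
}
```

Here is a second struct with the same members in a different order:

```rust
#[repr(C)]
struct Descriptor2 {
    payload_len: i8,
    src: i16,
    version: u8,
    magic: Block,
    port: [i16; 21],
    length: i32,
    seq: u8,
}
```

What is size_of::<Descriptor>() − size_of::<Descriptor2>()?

-4

Block: @0: h [2B, align 2] → 2; +2 pad (align 4); @4: b [4B, align 4] → 8; @8: g [4B, align 4] → 12; @12: c [2B, align 2] → 14; @14: e [1B, align 1] → 15; +1 tail pad (align 4); size 16, align 4
@0: seq [1B, align 1] → 1
@1: version [1B, align 1] → 2
+2 pad (align 4)
@4: magic [16B, align 4] → 20
@20: src [2B, align 2] → 22
+2 pad (align 4)
@24: length [4B, align 4] → 28
@28: port [42B, align 2] → 70
@70: payload_len [1B, align 1] → 71
+1 tail pad (align 4)
size 72, align 4
— Descriptor2 —
@0: payload_len [1B, align 1] → 1
+1 pad (align 2)
@2: src [2B, align 2] → 4
@4: version [1B, align 1] → 5
+3 pad (align 4)
@8: magic [16B, align 4] → 24
@24: port [42B, align 2] → 66
+2 pad (align 4)
@68: length [4B, align 4] → 72
@72: seq [1B, align 1] → 73
+3 tail pad (align 4)
size 76, align 4
72 − 76 = -4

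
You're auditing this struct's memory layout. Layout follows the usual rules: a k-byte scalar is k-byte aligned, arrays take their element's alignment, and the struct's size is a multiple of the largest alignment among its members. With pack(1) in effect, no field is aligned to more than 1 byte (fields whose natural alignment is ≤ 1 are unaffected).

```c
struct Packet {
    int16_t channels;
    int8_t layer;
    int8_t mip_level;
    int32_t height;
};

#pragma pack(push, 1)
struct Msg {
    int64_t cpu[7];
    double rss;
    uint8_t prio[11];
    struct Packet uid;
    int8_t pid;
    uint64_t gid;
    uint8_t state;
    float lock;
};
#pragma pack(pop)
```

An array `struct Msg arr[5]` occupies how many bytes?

485

Packet: channels at 0 (size 2, align 2) → ends 2; layer at 2 (size 1, align 1) → ends 3; mip_level at 3 (size 1, align 1) → ends 4; height at 4 (size 4, align 4) → ends 8; total 8 bytes, alignment 4
cpu at 0 (size 56, align 1) → ends 56
rss at 56 (size 8, align 1) → ends 64
prio at 64 (size 11, align 1) → ends 75
uid at 75 (size 8, align 1) → ends 83
pid at 83 (size 1, align 1) → ends 84
gid at 84 (size 8, align 1) → ends 92
state at 92 (size 1, align 1) → ends 93
lock at 93 (size 4, align 1) → ends 97
total 97 bytes, alignment 1
array of 5: 5 × 97 = 485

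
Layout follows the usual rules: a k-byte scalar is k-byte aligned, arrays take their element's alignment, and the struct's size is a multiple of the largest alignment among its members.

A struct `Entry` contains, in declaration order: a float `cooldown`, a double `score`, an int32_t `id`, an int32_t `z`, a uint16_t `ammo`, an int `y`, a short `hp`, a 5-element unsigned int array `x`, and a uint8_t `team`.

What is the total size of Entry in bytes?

64 bytes

@0: cooldown [4B, align 4] → 4
+4 pad (align 8)
@8: score [8B, align 8] → 16
@16: id [4B, align 4] → 20
@20: z [4B, align 4] → 24
@24: ammo [2B, align 2] → 26
+2 pad (align 4)
@28: y [4B, align 4] → 32
@32: hp [2B, align 2] → 34
+2 pad (align 4)
@36: x [20B, align 4] → 56
@56: team [1B, align 1] → 57
+7 tail pad (align 8)
size 64, align 8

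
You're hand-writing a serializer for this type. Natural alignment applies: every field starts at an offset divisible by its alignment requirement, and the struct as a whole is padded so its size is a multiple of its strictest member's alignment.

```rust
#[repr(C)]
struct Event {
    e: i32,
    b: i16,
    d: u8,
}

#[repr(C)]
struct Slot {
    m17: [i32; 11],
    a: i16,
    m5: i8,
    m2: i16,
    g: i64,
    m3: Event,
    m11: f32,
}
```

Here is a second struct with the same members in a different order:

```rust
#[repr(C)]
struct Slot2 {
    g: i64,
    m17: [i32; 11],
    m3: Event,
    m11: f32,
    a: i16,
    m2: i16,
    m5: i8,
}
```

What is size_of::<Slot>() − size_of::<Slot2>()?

Event: 0..4  e  (4B, 4-aligned); 4..6  b  (2B, 2-aligned); 6..7  d  (1B, 1-aligned); 7..8  -- tail padding (1B); sizeof = 8, alignof = 4
0..44  m17  (44B, 4-aligned)
44..46  a  (2B, 2-aligned)
46..47  m5  (1B, 1-aligned)
47..48  -- padding (1B)
48..50  m2  (2B, 2-aligned)
50..56  -- padding (6B)
56..64  g  (8B, 8-aligned)
64..72  m3  (8B, 4-aligned)
72..76  m11  (4B, 4-aligned)
76..80  -- tail padding (4B)
sizeof = 80, alignof = 8
— Slot2 —
0..8  g  (8B, 8-aligned)
8..52  m17  (44B, 4-aligned)
52..60  m3  (8B, 4-aligned)
60..64  m11  (4B, 4-aligned)
64..66  a  (2B, 2-aligned)
66..68  m2  (2B, 2-aligned)
68..69  m5  (1B, 1-aligned)
69..72  -- tail padding (3B)
sizeof = 72, alignof = 8
80 − 72 = 8

8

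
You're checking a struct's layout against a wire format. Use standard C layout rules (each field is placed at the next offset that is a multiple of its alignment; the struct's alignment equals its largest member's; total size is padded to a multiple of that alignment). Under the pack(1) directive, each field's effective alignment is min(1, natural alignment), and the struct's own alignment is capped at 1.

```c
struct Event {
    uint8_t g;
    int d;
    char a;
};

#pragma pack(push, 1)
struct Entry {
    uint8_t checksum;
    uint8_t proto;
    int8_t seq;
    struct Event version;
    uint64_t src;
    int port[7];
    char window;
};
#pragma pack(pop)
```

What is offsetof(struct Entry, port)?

23

Event: @0: g [1B, align 1] → 1; +3 pad (align 4); @4: d [4B, align 4] → 8; @8: a [1B, align 1] → 9; +3 tail pad (align 4); size 12, align 4
@0: checksum [1B, align 1] → 1
@1: proto [1B, align 1] → 2
@2: seq [1B, align 1] → 3
@3: version [12B, align 1] → 15
@15: src [8B, align 1] → 23
@23: port [28B, align 1] → 51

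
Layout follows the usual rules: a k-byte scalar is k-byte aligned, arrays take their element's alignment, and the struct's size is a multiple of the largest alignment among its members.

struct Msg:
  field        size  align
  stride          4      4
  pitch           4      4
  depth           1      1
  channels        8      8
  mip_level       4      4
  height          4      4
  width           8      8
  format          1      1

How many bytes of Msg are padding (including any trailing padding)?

@0: stride [4B, align 4] → 4
@4: pitch [4B, align 4] → 8
@8: depth [1B, align 1] → 9
+7 pad (align 8)
@16: channels [8B, align 8] → 24
@24: mip_level [4B, align 4] → 28
@28: height [4B, align 4] → 32
@32: width [8B, align 8] → 40
@40: format [1B, align 1] → 41
+7 tail pad (align 8)
size 48, align 8
data bytes 34, size 48 → padding 14

14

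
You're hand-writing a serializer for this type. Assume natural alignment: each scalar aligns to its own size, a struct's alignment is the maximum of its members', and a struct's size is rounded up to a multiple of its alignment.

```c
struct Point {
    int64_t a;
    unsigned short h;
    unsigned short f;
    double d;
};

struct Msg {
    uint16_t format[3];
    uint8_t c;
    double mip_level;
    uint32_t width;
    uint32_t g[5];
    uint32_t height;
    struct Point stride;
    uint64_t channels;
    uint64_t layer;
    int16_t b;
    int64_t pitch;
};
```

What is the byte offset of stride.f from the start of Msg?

Point: 0..8  a  (8B, 8-aligned); 8..10  h  (2B, 2-aligned); 10..12  f  (2B, 2-aligned); 12..16  -- padding (4B); 16..24  d  (8B, 8-aligned); sizeof = 24, alignof = 8
0..6  format  (6B, 2-aligned)
6..7  c  (1B, 1-aligned)
7..8  -- padding (1B)
8..16  mip_level  (8B, 8-aligned)
16..20  width  (4B, 4-aligned)
20..40  g  (20B, 4-aligned)
40..44  height  (4B, 4-aligned)
44..48  -- padding (4B)
48..72  stride  (24B, 8-aligned)
within Point: f at 10
48 + 10 = 58

58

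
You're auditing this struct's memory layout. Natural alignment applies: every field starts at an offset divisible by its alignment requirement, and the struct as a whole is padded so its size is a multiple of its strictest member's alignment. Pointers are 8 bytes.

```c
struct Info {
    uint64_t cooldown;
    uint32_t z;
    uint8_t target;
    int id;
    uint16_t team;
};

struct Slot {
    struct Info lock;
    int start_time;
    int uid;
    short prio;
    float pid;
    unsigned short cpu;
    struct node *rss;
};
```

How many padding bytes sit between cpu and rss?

Info: 0..8  cooldown  (8B, 8-aligned); 8..12  z  (4B, 4-aligned); 12..13  target  (1B, 1-aligned); 13..16  -- padding (3B); 16..20  id  (4B, 4-aligned); 20..22  team  (2B, 2-aligned); 22..24  -- tail padding (2B); sizeof = 24, alignof = 8
0..24  lock  (24B, 8-aligned)
24..28  start_time  (4B, 4-aligned)
28..32  uid  (4B, 4-aligned)
32..34  prio  (2B, 2-aligned)
34..36  -- padding (2B)
36..40  pid  (4B, 4-aligned)
40..42  cpu  (2B, 2-aligned)
42..48  -- padding (6B)
48..56  rss  (8B, 8-aligned)

6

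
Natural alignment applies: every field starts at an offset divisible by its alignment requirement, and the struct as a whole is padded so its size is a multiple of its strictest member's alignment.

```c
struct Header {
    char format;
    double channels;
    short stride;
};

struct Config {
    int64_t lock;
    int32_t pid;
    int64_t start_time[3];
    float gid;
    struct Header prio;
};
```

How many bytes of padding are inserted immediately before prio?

4

Header: format at 0 (size 1, align 1) → ends 1; pad 7 to align 8 for channels; channels at 8 (size 8, align 8) → ends 16; stride at 16 (size 2, align 2) → ends 18; tail pad 6 to reach multiple of 8; total 24 bytes, alignment 8
lock at 0 (size 8, align 8) → ends 8
pid at 8 (size 4, align 4) → ends 12
pad 4 to align 8 for start_time
start_time at 16 (size 24, align 8) → ends 40
gid at 40 (size 4, align 4) → ends 44
pad 4 to align 8 for prio
prio at 48 (size 24, align 8) → ends 72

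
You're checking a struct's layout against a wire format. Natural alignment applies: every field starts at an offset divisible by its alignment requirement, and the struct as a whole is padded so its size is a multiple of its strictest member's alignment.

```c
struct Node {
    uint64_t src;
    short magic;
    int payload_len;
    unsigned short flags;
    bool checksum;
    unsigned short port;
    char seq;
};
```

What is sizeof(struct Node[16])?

src at 0 (size 8, align 8) → ends 8
magic at 8 (size 2, align 2) → ends 10
pad 2 to align 4 for payload_len
payload_len at 12 (size 4, align 4) → ends 16
flags at 16 (size 2, align 2) → ends 18
checksum at 18 (size 1, align 1) → ends 19
pad 1 to align 2 for port
port at 20 (size 2, align 2) → ends 22
seq at 22 (size 1, align 1) → ends 23
tail pad 1 to reach multiple of 8
total 24 bytes, alignment 8
array of 16: 16 × 24 = 384

384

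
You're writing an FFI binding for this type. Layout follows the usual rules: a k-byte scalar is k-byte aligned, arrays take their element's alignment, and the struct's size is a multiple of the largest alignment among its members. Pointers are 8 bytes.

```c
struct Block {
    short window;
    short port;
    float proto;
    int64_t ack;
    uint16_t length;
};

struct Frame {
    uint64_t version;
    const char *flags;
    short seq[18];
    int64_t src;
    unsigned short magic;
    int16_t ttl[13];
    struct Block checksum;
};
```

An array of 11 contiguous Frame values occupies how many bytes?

1320

Block: 0..2  window  (2B, 2-aligned); 2..4  port  (2B, 2-aligned); 4..8  proto  (4B, 4-aligned); 8..16  ack  (8B, 8-aligned); 16..18  length  (2B, 2-aligned); 18..24  -- tail padding (6B); sizeof = 24, alignof = 8
0..8  version  (8B, 8-aligned)
8..16  flags  (8B, 8-aligned)
16..52  seq  (36B, 2-aligned)
52..56  -- padding (4B)
56..64  src  (8B, 8-aligned)
64..66  magic  (2B, 2-aligned)
66..92  ttl  (26B, 2-aligned)
92..96  -- padding (4B)
96..120  checksum  (24B, 8-aligned)
sizeof = 120, alignof = 8
array of 11: 11 × 120 = 1320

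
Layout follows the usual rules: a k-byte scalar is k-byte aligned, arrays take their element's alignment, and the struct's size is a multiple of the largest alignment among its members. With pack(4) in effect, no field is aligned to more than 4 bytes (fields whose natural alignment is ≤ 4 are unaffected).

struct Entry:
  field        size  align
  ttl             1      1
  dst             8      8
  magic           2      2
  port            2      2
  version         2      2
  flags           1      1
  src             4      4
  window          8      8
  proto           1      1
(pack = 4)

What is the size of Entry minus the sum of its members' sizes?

0..1  ttl  (1B, 1-aligned)
1..4  -- padding (3B)
4..12  dst  (8B, 4-aligned)
12..14  magic  (2B, 2-aligned)
14..16  port  (2B, 2-aligned)
16..18  version  (2B, 2-aligned)
18..19  flags  (1B, 1-aligned)
19..20  -- padding (1B)
20..24  src  (4B, 4-aligned)
24..32  window  (8B, 4-aligned)
32..33  proto  (1B, 1-aligned)
33..36  -- tail padding (3B)
sizeof = 36, alignof = 4
data bytes 29, size 36 → padding 7

7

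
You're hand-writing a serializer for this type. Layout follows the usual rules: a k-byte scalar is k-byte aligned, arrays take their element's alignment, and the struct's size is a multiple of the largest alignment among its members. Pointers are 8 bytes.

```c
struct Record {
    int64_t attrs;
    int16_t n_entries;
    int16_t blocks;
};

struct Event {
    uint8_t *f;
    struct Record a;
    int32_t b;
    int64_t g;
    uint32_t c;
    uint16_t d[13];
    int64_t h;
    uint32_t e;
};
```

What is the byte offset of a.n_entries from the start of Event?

16

Record: attrs at 0 (size 8, align 8) → ends 8; n_entries at 8 (size 2, align 2) → ends 10; blocks at 10 (size 2, align 2) → ends 12; tail pad 4 to reach multiple of 8; total 16 bytes, alignment 8
f at 0 (size 8, align 8) → ends 8
a at 8 (size 16, align 8) → ends 24
within Record: n_entries at 8
8 + 8 = 16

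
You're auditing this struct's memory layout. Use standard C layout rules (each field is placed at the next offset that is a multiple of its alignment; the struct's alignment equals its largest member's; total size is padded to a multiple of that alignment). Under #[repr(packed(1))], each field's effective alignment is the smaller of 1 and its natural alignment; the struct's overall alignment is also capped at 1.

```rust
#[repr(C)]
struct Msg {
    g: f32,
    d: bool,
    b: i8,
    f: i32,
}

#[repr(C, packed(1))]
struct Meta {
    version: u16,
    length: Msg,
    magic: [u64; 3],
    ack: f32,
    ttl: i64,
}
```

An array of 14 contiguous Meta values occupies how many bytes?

700

Msg: 0..4  g  (4B, 4-aligned); 4..5  d  (1B, 1-aligned); 5..6  b  (1B, 1-aligned); 6..8  -- padding (2B); 8..12  f  (4B, 4-aligned); sizeof = 12, alignof = 4
0..2  version  (2B, 1-aligned)
2..14  length  (12B, 1-aligned)
14..38  magic  (24B, 1-aligned)
38..42  ack  (4B, 1-aligned)
42..50  ttl  (8B, 1-aligned)
sizeof = 50, alignof = 1
array of 14: 14 × 50 = 700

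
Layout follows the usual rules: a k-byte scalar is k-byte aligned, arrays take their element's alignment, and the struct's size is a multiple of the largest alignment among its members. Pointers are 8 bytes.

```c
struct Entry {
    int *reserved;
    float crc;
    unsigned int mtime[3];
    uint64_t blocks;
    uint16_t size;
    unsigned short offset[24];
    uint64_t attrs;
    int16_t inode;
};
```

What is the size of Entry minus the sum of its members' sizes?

reserved at 0 (size 8, align 8) → ends 8
crc at 8 (size 4, align 4) → ends 12
mtime at 12 (size 12, align 4) → ends 24
blocks at 24 (size 8, align 8) → ends 32
size at 32 (size 2, align 2) → ends 34
offset at 34 (size 48, align 2) → ends 82
pad 6 to align 8 for attrs
attrs at 88 (size 8, align 8) → ends 96
inode at 96 (size 2, align 2) → ends 98
tail pad 6 to reach multiple of 8
total 104 bytes, alignment 8
data bytes 92, size 104 → padding 12

12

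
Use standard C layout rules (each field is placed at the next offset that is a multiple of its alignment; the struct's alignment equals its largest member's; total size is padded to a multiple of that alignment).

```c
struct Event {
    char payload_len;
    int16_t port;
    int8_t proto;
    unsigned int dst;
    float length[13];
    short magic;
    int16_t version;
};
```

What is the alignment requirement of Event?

4

member alignments: payload_len=1, port=2, proto=1, dst=4, length=4, magic=2, version=2
max = 4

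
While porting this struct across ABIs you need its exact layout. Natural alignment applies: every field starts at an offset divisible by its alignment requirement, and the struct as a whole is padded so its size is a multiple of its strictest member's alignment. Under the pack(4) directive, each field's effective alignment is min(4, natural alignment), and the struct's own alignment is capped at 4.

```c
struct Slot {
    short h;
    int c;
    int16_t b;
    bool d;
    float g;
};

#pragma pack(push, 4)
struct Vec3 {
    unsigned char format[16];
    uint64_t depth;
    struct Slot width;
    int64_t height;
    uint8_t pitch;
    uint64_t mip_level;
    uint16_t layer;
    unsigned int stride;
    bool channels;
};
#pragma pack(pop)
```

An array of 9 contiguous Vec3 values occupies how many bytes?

648

Slot: 0..2  h  (2B, 2-aligned); 2..4  -- padding (2B); 4..8  c  (4B, 4-aligned); 8..10  b  (2B, 2-aligned); 10..11  d  (1B, 1-aligned); 11..12  -- padding (1B); 12..16  g  (4B, 4-aligned); sizeof = 16, alignof = 4
0..16  format  (16B, 1-aligned)
16..24  depth  (8B, 4-aligned)
24..40  width  (16B, 4-aligned)
40..48  height  (8B, 4-aligned)
48..49  pitch  (1B, 1-aligned)
49..52  -- padding (3B)
52..60  mip_level  (8B, 4-aligned)
60..62  layer  (2B, 2-aligned)
62..64  -- padding (2B)
64..68  stride  (4B, 4-aligned)
68..69  channels  (1B, 1-aligned)
69..72  -- tail padding (3B)
sizeof = 72, alignof = 4
array of 9: 9 × 72 = 648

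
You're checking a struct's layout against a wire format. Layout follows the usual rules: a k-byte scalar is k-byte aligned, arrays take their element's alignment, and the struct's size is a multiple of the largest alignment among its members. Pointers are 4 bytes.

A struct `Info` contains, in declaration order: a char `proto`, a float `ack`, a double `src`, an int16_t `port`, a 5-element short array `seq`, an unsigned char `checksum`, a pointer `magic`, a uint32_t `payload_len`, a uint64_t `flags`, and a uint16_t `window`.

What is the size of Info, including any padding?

56

0..1  proto  (1B, 1-aligned)
1..4  -- padding (3B)
4..8  ack  (4B, 4-aligned)
8..16  src  (8B, 8-aligned)
16..18  port  (2B, 2-aligned)
18..28  seq  (10B, 2-aligned)
28..29  checksum  (1B, 1-aligned)
29..32  -- padding (3B)
32..36  magic  (4B, 4-aligned)
36..40  payload_len  (4B, 4-aligned)
40..48  flags  (8B, 8-aligned)
48..50  window  (2B, 2-aligned)
50..56  -- tail padding (6B)
sizeof = 56, alignof = 8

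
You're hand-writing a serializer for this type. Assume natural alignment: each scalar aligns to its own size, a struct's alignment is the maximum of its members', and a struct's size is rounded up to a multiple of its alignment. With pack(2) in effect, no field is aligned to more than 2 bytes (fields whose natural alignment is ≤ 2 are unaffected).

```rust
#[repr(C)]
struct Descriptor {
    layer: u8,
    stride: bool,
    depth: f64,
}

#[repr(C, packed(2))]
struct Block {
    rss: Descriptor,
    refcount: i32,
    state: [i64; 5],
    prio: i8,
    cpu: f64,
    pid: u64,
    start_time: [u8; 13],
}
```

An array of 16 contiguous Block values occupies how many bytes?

Descriptor: layer at 0 (size 1, align 1) → ends 1; stride at 1 (size 1, align 1) → ends 2; pad 6 to align 8 for depth; depth at 8 (size 8, align 8) → ends 16; total 16 bytes, alignment 8
rss at 0 (size 16, align 2) → ends 16
refcount at 16 (size 4, align 2) → ends 20
state at 20 (size 40, align 2) → ends 60
prio at 60 (size 1, align 1) → ends 61
pad 1 to align 2 for cpu
cpu at 62 (size 8, align 2) → ends 70
pid at 70 (size 8, align 2) → ends 78
start_time at 78 (size 13, align 1) → ends 91
tail pad 1 to reach multiple of 2
total 92 bytes, alignment 2
array of 16: 16 × 92 = 1472

1472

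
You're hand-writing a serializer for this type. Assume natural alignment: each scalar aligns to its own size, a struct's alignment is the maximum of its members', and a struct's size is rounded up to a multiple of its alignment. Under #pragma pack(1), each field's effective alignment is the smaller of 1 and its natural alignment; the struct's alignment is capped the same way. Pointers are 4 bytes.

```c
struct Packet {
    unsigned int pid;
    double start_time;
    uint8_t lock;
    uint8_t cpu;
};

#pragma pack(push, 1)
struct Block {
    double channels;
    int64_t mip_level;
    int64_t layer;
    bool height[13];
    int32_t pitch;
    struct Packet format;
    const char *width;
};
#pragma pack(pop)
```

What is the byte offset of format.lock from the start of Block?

57

Packet: pid at 0 (size 4, align 4) → ends 4; pad 4 to align 8 for start_time; start_time at 8 (size 8, align 8) → ends 16; lock at 16 (size 1, align 1) → ends 17; cpu at 17 (size 1, align 1) → ends 18; tail pad 6 to reach multiple of 8; total 24 bytes, alignment 8
channels at 0 (size 8, align 1) → ends 8
mip_level at 8 (size 8, align 1) → ends 16
layer at 16 (size 8, align 1) → ends 24
height at 24 (size 13, align 1) → ends 37
pitch at 37 (size 4, align 1) → ends 41
format at 41 (size 24, align 1) → ends 65
within Packet: lock at 16
41 + 16 = 57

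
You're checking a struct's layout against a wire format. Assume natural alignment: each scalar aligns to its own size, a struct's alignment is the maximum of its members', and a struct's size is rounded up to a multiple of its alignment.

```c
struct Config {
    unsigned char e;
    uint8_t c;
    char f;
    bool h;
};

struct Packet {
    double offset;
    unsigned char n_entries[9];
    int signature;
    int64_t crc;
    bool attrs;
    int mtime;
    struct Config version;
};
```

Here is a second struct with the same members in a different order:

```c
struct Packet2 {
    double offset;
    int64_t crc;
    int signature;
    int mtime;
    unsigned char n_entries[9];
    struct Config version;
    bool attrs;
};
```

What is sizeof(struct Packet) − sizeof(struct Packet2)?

8

Config: 0..1  e  (1B, 1-aligned); 1..2  c  (1B, 1-aligned); 2..3  f  (1B, 1-aligned); 3..4  h  (1B, 1-aligned); sizeof = 4, alignof = 1
0..8  offset  (8B, 8-aligned)
8..17  n_entries  (9B, 1-aligned)
17..20  -- padding (3B)
20..24  signature  (4B, 4-aligned)
24..32  crc  (8B, 8-aligned)
32..33  attrs  (1B, 1-aligned)
33..36  -- padding (3B)
36..40  mtime  (4B, 4-aligned)
40..44  version  (4B, 1-aligned)
44..48  -- tail padding (4B)
sizeof = 48, alignof = 8
— Packet2 —
0..8  offset  (8B, 8-aligned)
8..16  crc  (8B, 8-aligned)
16..20  signature  (4B, 4-aligned)
20..24  mtime  (4B, 4-aligned)
24..33  n_entries  (9B, 1-aligned)
33..37  version  (4B, 1-aligned)
37..38  attrs  (1B, 1-aligned)
38..40  -- tail padding (2B)
sizeof = 40, alignof = 8
48 − 40 = 8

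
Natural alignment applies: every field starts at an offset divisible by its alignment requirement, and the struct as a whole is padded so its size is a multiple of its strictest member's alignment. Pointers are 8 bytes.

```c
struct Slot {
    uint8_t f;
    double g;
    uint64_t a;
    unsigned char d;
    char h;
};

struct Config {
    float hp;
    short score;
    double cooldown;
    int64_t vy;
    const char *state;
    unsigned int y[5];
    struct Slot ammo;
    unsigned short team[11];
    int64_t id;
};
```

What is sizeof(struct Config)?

Slot: 0..1  f  (1B, 1-aligned); 1..8  -- padding (7B); 8..16  g  (8B, 8-aligned); 16..24  a  (8B, 8-aligned); 24..25  d  (1B, 1-aligned); 25..26  h  (1B, 1-aligned); 26..32  -- tail padding (6B); sizeof = 32, alignof = 8
0..4  hp  (4B, 4-aligned)
4..6  score  (2B, 2-aligned)
6..8  -- padding (2B)
8..16  cooldown  (8B, 8-aligned)
16..24  vy  (8B, 8-aligned)
24..32  state  (8B, 8-aligned)
32..52  y  (20B, 4-aligned)
52..56  -- padding (4B)
56..88  ammo  (32B, 8-aligned)
88..110  team  (22B, 2-aligned)
110..112  -- padding (2B)
112..120  id  (8B, 8-aligned)
sizeof = 120, alignof = 8

120 bytes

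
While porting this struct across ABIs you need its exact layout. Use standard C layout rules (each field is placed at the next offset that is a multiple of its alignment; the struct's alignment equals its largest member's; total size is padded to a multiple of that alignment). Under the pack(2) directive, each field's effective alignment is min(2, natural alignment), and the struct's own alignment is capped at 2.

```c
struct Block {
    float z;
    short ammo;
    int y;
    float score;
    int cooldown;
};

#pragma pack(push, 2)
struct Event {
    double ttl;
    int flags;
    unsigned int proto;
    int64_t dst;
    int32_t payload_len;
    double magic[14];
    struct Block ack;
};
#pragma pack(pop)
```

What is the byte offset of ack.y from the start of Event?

148

Block: z at 0 (size 4, align 4) → ends 4; ammo at 4 (size 2, align 2) → ends 6; pad 2 to align 4 for y; y at 8 (size 4, align 4) → ends 12; score at 12 (size 4, align 4) → ends 16; cooldown at 16 (size 4, align 4) → ends 20; total 20 bytes, alignment 4
ttl at 0 (size 8, align 2) → ends 8
flags at 8 (size 4, align 2) → ends 12
proto at 12 (size 4, align 2) → ends 16
dst at 16 (size 8, align 2) → ends 24
payload_len at 24 (size 4, align 2) → ends 28
magic at 28 (size 112, align 2) → ends 140
ack at 140 (size 20, align 2) → ends 160
within Block: y at 8
140 + 8 = 148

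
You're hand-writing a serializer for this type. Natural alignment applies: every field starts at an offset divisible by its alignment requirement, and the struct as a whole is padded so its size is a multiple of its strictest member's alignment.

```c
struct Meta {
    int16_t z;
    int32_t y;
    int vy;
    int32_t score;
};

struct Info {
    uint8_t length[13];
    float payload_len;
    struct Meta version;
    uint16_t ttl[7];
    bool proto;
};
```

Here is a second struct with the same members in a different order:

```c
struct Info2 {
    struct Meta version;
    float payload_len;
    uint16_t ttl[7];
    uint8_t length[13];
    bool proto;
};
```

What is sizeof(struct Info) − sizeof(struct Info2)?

4

Meta: @0: z [2B, align 2] → 2; +2 pad (align 4); @4: y [4B, align 4] → 8; @8: vy [4B, align 4] → 12; @12: score [4B, align 4] → 16; size 16, align 4
@0: length [13B, align 1] → 13
+3 pad (align 4)
@16: payload_len [4B, align 4] → 20
@20: version [16B, align 4] → 36
@36: ttl [14B, align 2] → 50
@50: proto [1B, align 1] → 51
+1 tail pad (align 4)
size 52, align 4
— Info2 —
@0: version [16B, align 4] → 16
@16: payload_len [4B, align 4] → 20
@20: ttl [14B, align 2] → 34
@34: length [13B, align 1] → 47
@47: proto [1B, align 1] → 48
size 48, align 4
52 − 48 = 4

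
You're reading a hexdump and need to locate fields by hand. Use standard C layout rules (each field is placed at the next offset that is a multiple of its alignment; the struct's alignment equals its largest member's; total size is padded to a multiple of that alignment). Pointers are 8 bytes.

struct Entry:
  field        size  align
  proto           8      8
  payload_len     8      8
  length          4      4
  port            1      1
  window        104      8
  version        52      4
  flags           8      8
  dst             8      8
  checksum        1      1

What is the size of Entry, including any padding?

@0: proto [8B, align 8] → 8
@8: payload_len [8B, align 8] → 16
@16: length [4B, align 4] → 20
@20: port [1B, align 1] → 21
+3 pad (align 8)
@24: window [104B, align 8] → 128
@128: version [52B, align 4] → 180
+4 pad (align 8)
@184: flags [8B, align 8] → 192
@192: dst [8B, align 8] → 200
@200: checksum [1B, align 1] → 201
+7 tail pad (align 8)
size 208, align 8

208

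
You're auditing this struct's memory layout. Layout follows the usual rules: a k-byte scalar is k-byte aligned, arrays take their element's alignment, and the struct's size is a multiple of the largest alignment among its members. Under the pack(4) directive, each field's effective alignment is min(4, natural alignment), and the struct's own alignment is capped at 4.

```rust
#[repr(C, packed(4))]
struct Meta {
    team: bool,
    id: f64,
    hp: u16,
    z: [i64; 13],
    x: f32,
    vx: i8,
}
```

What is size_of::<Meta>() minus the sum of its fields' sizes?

8

@0: team [1B, align 1] → 1
+3 pad (align 4)
@4: id [8B, align 4] → 12
@12: hp [2B, align 2] → 14
+2 pad (align 4)
@16: z [104B, align 4] → 120
@120: x [4B, align 4] → 124
@124: vx [1B, align 1] → 125
+3 tail pad (align 4)
size 128, align 4
data bytes 120, size 128 → padding 8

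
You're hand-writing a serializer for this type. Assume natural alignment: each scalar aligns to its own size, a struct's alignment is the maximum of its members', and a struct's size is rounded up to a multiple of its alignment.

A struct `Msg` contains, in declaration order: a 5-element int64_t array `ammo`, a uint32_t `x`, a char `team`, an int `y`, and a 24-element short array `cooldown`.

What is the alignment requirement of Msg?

member alignments: ammo=8, x=4, team=1, y=4, cooldown=2
max = 8

8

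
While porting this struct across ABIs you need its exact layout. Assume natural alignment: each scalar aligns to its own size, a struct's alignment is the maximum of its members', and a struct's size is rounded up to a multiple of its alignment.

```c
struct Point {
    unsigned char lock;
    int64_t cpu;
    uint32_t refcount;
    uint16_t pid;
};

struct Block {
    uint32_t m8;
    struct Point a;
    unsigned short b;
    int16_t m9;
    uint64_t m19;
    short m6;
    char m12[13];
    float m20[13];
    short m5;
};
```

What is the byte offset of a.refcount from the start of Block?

24

Point: 0..1  lock  (1B, 1-aligned); 1..8  -- padding (7B); 8..16  cpu  (8B, 8-aligned); 16..20  refcount  (4B, 4-aligned); 20..22  pid  (2B, 2-aligned); 22..24  -- tail padding (2B); sizeof = 24, alignof = 8
0..4  m8  (4B, 4-aligned)
4..8  -- padding (4B)
8..32  a  (24B, 8-aligned)
within Point: refcount at 16
8 + 16 = 24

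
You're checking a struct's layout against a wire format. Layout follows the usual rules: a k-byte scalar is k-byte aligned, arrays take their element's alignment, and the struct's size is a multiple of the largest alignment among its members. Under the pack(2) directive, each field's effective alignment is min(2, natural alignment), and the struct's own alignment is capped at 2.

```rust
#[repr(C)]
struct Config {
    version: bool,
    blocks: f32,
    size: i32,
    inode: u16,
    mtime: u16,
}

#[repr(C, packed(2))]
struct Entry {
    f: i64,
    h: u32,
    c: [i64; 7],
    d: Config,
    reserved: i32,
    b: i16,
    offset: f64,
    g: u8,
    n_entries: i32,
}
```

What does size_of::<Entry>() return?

Config: version at 0 (size 1, align 1) → ends 1; pad 3 to align 4 for blocks; blocks at 4 (size 4, align 4) → ends 8; size at 8 (size 4, align 4) → ends 12; inode at 12 (size 2, align 2) → ends 14; mtime at 14 (size 2, align 2) → ends 16; total 16 bytes, alignment 4
f at 0 (size 8, align 2) → ends 8
h at 8 (size 4, align 2) → ends 12
c at 12 (size 56, align 2) → ends 68
d at 68 (size 16, align 2) → ends 84
reserved at 84 (size 4, align 2) → ends 88
b at 88 (size 2, align 2) → ends 90
offset at 90 (size 8, align 2) → ends 98
g at 98 (size 1, align 1) → ends 99
pad 1 to align 2 for n_entries
n_entries at 100 (size 4, align 2) → ends 104
total 104 bytes, alignment 2

104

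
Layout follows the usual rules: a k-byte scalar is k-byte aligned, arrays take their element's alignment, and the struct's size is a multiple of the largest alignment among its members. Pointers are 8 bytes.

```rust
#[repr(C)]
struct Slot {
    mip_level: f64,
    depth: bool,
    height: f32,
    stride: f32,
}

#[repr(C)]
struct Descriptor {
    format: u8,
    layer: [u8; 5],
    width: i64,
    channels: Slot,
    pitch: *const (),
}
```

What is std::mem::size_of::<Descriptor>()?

48

Slot: mip_level at 0 (size 8, align 8) → ends 8; depth at 8 (size 1, align 1) → ends 9; pad 3 to align 4 for height; height at 12 (size 4, align 4) → ends 16; stride at 16 (size 4, align 4) → ends 20; tail pad 4 to reach multiple of 8; total 24 bytes, alignment 8
format at 0 (size 1, align 1) → ends 1
layer at 1 (size 5, align 1) → ends 6
pad 2 to align 8 for width
width at 8 (size 8, align 8) → ends 16
channels at 16 (size 24, align 8) → ends 40
pitch at 40 (size 8, align 8) → ends 48
total 48 bytes, alignment 8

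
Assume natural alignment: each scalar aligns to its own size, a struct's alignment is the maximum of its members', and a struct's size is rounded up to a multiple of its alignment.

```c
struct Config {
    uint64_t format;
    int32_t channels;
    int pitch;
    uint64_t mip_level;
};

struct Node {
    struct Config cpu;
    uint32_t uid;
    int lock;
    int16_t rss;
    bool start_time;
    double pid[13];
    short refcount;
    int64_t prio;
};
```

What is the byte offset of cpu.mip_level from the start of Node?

Config: format at 0 (size 8, align 8) → ends 8; channels at 8 (size 4, align 4) → ends 12; pitch at 12 (size 4, align 4) → ends 16; mip_level at 16 (size 8, align 8) → ends 24; total 24 bytes, alignment 8
cpu at 0 (size 24, align 8) → ends 24
within Config: mip_level at 16
0 + 16 = 16

16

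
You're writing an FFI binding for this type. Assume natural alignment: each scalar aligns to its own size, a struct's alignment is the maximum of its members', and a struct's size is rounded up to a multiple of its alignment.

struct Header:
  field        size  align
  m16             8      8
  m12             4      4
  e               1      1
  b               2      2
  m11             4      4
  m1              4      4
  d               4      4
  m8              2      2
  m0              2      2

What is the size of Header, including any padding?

32

0..8  m16  (8B, 8-aligned)
8..12  m12  (4B, 4-aligned)
12..13  e  (1B, 1-aligned)
13..14  -- padding (1B)
14..16  b  (2B, 2-aligned)
16..20  m11  (4B, 4-aligned)
20..24  m1  (4B, 4-aligned)
24..28  d  (4B, 4-aligned)
28..30  m8  (2B, 2-aligned)
30..32  m0  (2B, 2-aligned)
sizeof = 32, alignof = 8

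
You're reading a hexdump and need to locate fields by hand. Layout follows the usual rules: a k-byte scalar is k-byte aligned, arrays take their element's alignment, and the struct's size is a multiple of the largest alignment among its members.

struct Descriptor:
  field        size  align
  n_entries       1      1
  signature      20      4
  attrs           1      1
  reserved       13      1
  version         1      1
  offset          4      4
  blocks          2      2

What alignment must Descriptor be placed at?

member alignments: n_entries=1, signature=4, attrs=1, reserved=1, version=1, offset=4, blocks=2
max = 4

4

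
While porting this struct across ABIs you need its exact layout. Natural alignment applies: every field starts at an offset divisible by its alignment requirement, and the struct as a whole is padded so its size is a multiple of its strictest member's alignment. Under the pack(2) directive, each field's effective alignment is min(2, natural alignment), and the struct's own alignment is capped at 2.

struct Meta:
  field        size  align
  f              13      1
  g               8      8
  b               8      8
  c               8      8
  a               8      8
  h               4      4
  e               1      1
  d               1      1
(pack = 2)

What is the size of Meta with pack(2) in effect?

52

@0: f [13B, align 1] → 13
+1 pad (align 2)
@14: g [8B, align 2] → 22
@22: b [8B, align 2] → 30
@30: c [8B, align 2] → 38
@38: a [8B, align 2] → 46
@46: h [4B, align 2] → 50
@50: e [1B, align 1] → 51
@51: d [1B, align 1] → 52
size 52, align 2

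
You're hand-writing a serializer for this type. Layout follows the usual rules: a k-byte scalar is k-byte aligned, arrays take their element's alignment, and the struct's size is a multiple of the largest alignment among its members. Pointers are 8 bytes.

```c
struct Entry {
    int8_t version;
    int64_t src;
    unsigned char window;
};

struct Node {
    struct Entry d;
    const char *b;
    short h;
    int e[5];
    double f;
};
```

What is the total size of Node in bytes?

Entry: version at 0 (size 1, align 1) → ends 1; pad 7 to align 8 for src; src at 8 (size 8, align 8) → ends 16; window at 16 (size 1, align 1) → ends 17; tail pad 7 to reach multiple of 8; total 24 bytes, alignment 8
d at 0 (size 24, align 8) → ends 24
b at 24 (size 8, align 8) → ends 32
h at 32 (size 2, align 2) → ends 34
pad 2 to align 4 for e
e at 36 (size 20, align 4) → ends 56
f at 56 (size 8, align 8) → ends 64
total 64 bytes, alignment 8

64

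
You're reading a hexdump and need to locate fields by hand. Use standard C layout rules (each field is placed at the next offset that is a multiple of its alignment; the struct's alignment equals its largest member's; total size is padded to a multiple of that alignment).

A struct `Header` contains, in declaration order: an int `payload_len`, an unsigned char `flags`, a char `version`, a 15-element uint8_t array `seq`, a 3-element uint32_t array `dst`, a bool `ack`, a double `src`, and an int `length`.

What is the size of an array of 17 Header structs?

payload_len at 0 (size 4, align 4) → ends 4
flags at 4 (size 1, align 1) → ends 5
version at 5 (size 1, align 1) → ends 6
seq at 6 (size 15, align 1) → ends 21
pad 3 to align 4 for dst
dst at 24 (size 12, align 4) → ends 36
ack at 36 (size 1, align 1) → ends 37
pad 3 to align 8 for src
src at 40 (size 8, align 8) → ends 48
length at 48 (size 4, align 4) → ends 52
tail pad 4 to reach multiple of 8
total 56 bytes, alignment 8
array of 17: 17 × 56 = 952

952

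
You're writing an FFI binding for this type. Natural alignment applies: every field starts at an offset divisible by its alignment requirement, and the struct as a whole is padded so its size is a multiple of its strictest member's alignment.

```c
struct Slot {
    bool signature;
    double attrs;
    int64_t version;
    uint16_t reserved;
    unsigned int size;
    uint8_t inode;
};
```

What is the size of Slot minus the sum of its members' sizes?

16

signature at 0 (size 1, align 1) → ends 1
pad 7 to align 8 for attrs
attrs at 8 (size 8, align 8) → ends 16
version at 16 (size 8, align 8) → ends 24
reserved at 24 (size 2, align 2) → ends 26
pad 2 to align 4 for size
size at 28 (size 4, align 4) → ends 32
inode at 32 (size 1, align 1) → ends 33
tail pad 7 to reach multiple of 8
total 40 bytes, alignment 8
data bytes 24, size 40 → padding 16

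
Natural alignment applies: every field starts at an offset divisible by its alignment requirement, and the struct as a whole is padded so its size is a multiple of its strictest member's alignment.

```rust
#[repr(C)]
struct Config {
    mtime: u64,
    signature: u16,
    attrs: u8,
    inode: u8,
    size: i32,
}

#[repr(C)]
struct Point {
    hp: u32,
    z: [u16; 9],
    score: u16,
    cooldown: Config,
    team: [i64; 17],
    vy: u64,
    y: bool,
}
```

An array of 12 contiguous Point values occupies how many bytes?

Config: mtime at 0 (size 8, align 8) → ends 8; signature at 8 (size 2, align 2) → ends 10; attrs at 10 (size 1, align 1) → ends 11; inode at 11 (size 1, align 1) → ends 12; size at 12 (size 4, align 4) → ends 16; total 16 bytes, alignment 8
hp at 0 (size 4, align 4) → ends 4
z at 4 (size 18, align 2) → ends 22
score at 22 (size 2, align 2) → ends 24
cooldown at 24 (size 16, align 8) → ends 40
team at 40 (size 136, align 8) → ends 176
vy at 176 (size 8, align 8) → ends 184
y at 184 (size 1, align 1) → ends 185
tail pad 7 to reach multiple of 8
total 192 bytes, alignment 8
array of 12: 12 × 192 = 2304

2304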